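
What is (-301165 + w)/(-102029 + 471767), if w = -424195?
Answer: -362680/184869 ≈ -1.9618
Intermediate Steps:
(-301165 + w)/(-102029 + 471767) = (-301165 - 424195)/(-102029 + 471767) = -725360/369738 = -725360*1/369738 = -362680/184869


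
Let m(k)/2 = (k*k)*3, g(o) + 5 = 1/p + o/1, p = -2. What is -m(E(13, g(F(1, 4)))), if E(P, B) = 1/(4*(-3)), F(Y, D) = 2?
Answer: -1/24 ≈ -0.041667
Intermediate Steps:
g(o) = -11/2 + o (g(o) = -5 + (1/(-2) + o/1) = -5 + (1*(-1/2) + o*1) = -5 + (-1/2 + o) = -11/2 + o)
E(P, B) = -1/12 (E(P, B) = 1/(-12) = -1/12)
m(k) = 6*k**2 (m(k) = 2*((k*k)*3) = 2*(k**2*3) = 2*(3*k**2) = 6*k**2)
-m(E(13, g(F(1, 4)))) = -6*(-1/12)**2 = -6/144 = -1*1/24 = -1/24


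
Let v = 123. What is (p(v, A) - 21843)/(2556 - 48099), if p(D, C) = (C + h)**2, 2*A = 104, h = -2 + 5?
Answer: 18818/45543 ≈ 0.41319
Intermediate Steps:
h = 3
A = 52 (A = (1/2)*104 = 52)
p(D, C) = (3 + C)**2 (p(D, C) = (C + 3)**2 = (3 + C)**2)
(p(v, A) - 21843)/(2556 - 48099) = ((3 + 52)**2 - 21843)/(2556 - 48099) = (55**2 - 21843)/(-45543) = (3025 - 21843)*(-1/45543) = -18818*(-1/45543) = 18818/45543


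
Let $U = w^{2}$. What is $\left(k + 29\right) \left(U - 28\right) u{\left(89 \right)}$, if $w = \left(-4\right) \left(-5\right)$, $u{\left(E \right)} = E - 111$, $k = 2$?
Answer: $-253704$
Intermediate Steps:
$u{\left(E \right)} = -111 + E$
$w = 20$
$U = 400$ ($U = 20^{2} = 400$)
$\left(k + 29\right) \left(U - 28\right) u{\left(89 \right)} = \left(2 + 29\right) \left(400 - 28\right) \left(-111 + 89\right) = 31 \cdot 372 \left(-22\right) = 11532 \left(-22\right) = -253704$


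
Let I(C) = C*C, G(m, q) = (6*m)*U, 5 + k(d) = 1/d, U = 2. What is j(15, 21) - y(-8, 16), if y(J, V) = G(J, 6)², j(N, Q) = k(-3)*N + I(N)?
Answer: -9071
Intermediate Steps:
k(d) = -5 + 1/d
G(m, q) = 12*m (G(m, q) = (6*m)*2 = 12*m)
I(C) = C²
j(N, Q) = N² - 16*N/3 (j(N, Q) = (-5 + 1/(-3))*N + N² = (-5 - ⅓)*N + N² = -16*N/3 + N² = N² - 16*N/3)
y(J, V) = 144*J² (y(J, V) = (12*J)² = 144*J²)
j(15, 21) - y(-8, 16) = (⅓)*15*(-16 + 3*15) - 144*(-8)² = (⅓)*15*(-16 + 45) - 144*64 = (⅓)*15*29 - 1*9216 = 145 - 9216 = -9071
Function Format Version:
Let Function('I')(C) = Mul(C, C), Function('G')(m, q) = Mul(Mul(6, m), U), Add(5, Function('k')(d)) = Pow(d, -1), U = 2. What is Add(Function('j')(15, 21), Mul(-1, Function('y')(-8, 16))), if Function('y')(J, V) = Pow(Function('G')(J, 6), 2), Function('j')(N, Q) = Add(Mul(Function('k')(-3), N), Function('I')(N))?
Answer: -9071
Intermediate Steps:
Function('k')(d) = Add(-5, Pow(d, -1))
Function('G')(m, q) = Mul(12, m) (Function('G')(m, q) = Mul(Mul(6, m), 2) = Mul(12, m))
Function('I')(C) = Pow(C, 2)
Function('j')(N, Q) = Add(Pow(N, 2), Mul(Rational(-16, 3), N)) (Function('j')(N, Q) = Add(Mul(Add(-5, Pow(-3, -1)), N), Pow(N, 2)) = Add(Mul(Add(-5, Rational(-1, 3)), N), Pow(N, 2)) = Add(Mul(Rational(-16, 3), N), Pow(N, 2)) = Add(Pow(N, 2), Mul(Rational(-16, 3), N)))
Function('y')(J, V) = Mul(144, Pow(J, 2)) (Function('y')(J, V) = Pow(Mul(12, J), 2) = Mul(144, Pow(J, 2)))
Add(Function('j')(15, 21), Mul(-1, Function('y')(-8, 16))) = Add(Mul(Rational(1, 3), 15, Add(-16, Mul(3, 15))), Mul(-1, Mul(144, Pow(-8, 2)))) = Add(Mul(Rational(1, 3), 15, Add(-16, 45)), Mul(-1, Mul(144, 64))) = Add(Mul(Rational(1, 3), 15, 29), Mul(-1, 9216)) = Add(145, -9216) = -9071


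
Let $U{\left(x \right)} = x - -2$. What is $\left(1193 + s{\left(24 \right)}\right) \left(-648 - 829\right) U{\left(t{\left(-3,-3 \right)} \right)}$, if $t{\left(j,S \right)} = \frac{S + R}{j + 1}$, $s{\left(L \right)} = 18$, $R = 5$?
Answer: $-1788647$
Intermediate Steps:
$t{\left(j,S \right)} = \frac{5 + S}{1 + j}$ ($t{\left(j,S \right)} = \frac{S + 5}{j + 1} = \frac{5 + S}{1 + j}$)
$U{\left(x \right)} = 2 + x$ ($U{\left(x \right)} = x + 2 = 2 + x$)
$\left(1193 + s{\left(24 \right)}\right) \left(-648 - 829\right) U{\left(t{\left(-3,-3 \right)} \right)} = \left(1193 + 18\right) \left(-648 - 829\right) \left(2 + \frac{5 - 3}{1 - 3}\right) = 1211 \left(-1477\right) \left(2 + \frac{1}{-2} \cdot 2\right) = - 1788647 \left(2 - 1\right) = \left(-1788647\right) 1 = -1788647$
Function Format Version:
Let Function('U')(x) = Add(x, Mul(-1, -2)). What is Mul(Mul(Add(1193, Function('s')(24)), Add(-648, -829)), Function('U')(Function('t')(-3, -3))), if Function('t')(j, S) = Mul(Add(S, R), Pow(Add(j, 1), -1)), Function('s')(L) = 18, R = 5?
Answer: -1788647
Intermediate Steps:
Function('t')(j, S) = Mul(Pow(Add(1, j), -1), Add(5, S)) (Function('t')(j, S) = Mul(Add(S, 5), Pow(Add(j, 1), -1)) = Mul(Add(5, S), Pow(Add(1, j), -1)) = Mul(Pow(Add(1, j), -1), Add(5, S)))
Function('U')(x) = Add(2, x) (Function('U')(x) = Add(x, 2) = Add(2, x))
Mul(Mul(Add(1193, Function('s')(24)), Add(-648, -829)), Function('U')(Function('t')(-3, -3))) = Mul(Mul(Add(1193, 18), Add(-648, -829)), Add(2, Mul(Pow(Add(1, -3), -1), Add(5, -3)))) = Mul(Mul(1211, -1477), Add(2, Mul(Pow(-2, -1), 2))) = Mul(-1788647, Add(2, Mul(Rational(-1, 2), 2))) = Mul(-1788647, Add(2, -1)) = Mul(-1788647, 1) = -1788647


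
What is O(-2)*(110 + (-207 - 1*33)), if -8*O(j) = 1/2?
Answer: 65/8 ≈ 8.1250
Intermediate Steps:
O(j) = -1/16 (O(j) = -⅛/2 = -⅛*½ = -1/16)
O(-2)*(110 + (-207 - 1*33)) = -(110 + (-207 - 1*33))/16 = -(110 + (-207 - 33))/16 = -(110 - 240)/16 = -1/16*(-130) = 65/8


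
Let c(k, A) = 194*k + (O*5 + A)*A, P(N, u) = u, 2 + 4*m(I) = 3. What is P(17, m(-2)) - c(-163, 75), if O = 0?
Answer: 103989/4 ≈ 25997.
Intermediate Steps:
m(I) = ¼ (m(I) = -½ + (¼)*3 = -½ + ¾ = ¼)
c(k, A) = A² + 194*k (c(k, A) = 194*k + (0*5 + A)*A = 194*k + (0 + A)*A = 194*k + A*A = 194*k + A² = A² + 194*k)
P(17, m(-2)) - c(-163, 75) = ¼ - (75² + 194*(-163)) = ¼ - (5625 - 31622) = ¼ - 1*(-25997) = ¼ + 25997 = 103989/4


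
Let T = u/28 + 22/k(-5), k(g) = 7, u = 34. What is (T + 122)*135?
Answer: 238815/14 ≈ 17058.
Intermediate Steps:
T = 61/14 (T = 34/28 + 22/7 = 34*(1/28) + 22*(⅐) = 17/14 + 22/7 = 61/14 ≈ 4.3571)
(T + 122)*135 = (61/14 + 122)*135 = (1769/14)*135 = 238815/14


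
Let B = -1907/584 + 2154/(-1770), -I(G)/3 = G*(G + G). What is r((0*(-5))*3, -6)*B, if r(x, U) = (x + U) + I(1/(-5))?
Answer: 30116619/1076750 ≈ 27.970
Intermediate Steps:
I(G) = -6*G² (I(G) = -3*G*(G + G) = -3*G*2*G = -6*G²)
r(x, U) = -6/25 + U + x (r(x, U) = (x + U) - 6*(1/(-5))² = (U + x) - 6*(-⅕)² = (U + x) - 6*1/25 = (U + x) - 6/25 = -6/25 + U + x)
B = -772221/172280 (B = -1907*1/584 + 2154*(-1/1770) = -1907/584 - 359/295 = -772221/172280 ≈ -4.4824)
r((0*(-5))*3, -6)*B = (-6/25 - 6 + (0*(-5))*3)*(-772221/172280) = (-6/25 - 6 + 0*3)*(-772221/172280) = (-6/25 - 6 + 0)*(-772221/172280) = -156/25*(-772221/172280) = 30116619/1076750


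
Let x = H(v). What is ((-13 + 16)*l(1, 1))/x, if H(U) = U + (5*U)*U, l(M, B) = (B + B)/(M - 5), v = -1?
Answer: -3/8 ≈ -0.37500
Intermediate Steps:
l(M, B) = 2*B/(-5 + M) (l(M, B) = (2*B)/(-5 + M) = 2*B/(-5 + M))
H(U) = U + 5*U²
x = 4 (x = -(1 + 5*(-1)) = -(1 - 5) = -1*(-4) = 4)
((-13 + 16)*l(1, 1))/x = ((-13 + 16)*(2*1/(-5 + 1)))/4 = (3*(2*1/(-4)))*(¼) = (3*(2*1*(-¼)))*(¼) = (3*(-½))*(¼) = -3/2*¼ = -3/8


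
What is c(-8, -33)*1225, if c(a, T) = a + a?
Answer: -19600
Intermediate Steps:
c(a, T) = 2*a
c(-8, -33)*1225 = (2*(-8))*1225 = -16*1225 = -19600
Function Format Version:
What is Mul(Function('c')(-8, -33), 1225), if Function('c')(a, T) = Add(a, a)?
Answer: -19600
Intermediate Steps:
Function('c')(a, T) = Mul(2, a)
Mul(Function('c')(-8, -33), 1225) = Mul(Mul(2, -8), 1225) = Mul(-16, 1225) = -19600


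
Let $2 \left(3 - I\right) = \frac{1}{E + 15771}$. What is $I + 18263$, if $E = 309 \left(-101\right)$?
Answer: $\frac{563981017}{30876} \approx 18266.0$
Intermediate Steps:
$E = -31209$
$I = \frac{92629}{30876}$ ($I = 3 - \frac{1}{2 \left(-31209 + 15771\right)} = 3 - \frac{1}{2 \left(-15438\right)} = 3 - - \frac{1}{30876} = 3 + \frac{1}{30876} = \frac{92629}{30876} \approx 3.0$)
$I + 18263 = \frac{92629}{30876} + 18263 = \frac{563981017}{30876}$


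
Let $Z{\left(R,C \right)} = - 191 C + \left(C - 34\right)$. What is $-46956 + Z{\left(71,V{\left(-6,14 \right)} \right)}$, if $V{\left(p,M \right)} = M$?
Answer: $-49650$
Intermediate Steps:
$Z{\left(R,C \right)} = -34 - 190 C$ ($Z{\left(R,C \right)} = - 191 C + \left(-34 + C\right) = -34 - 190 C$)
$-46956 + Z{\left(71,V{\left(-6,14 \right)} \right)} = -46956 - 2694 = -49650$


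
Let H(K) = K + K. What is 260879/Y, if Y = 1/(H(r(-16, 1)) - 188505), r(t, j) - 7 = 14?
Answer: -49166038977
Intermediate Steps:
r(t, j) = 21 (r(t, j) = 7 + 14 = 21)
H(K) = 2*K
Y = -1/188463 (Y = 1/(2*21 - 188505) = 1/(42 - 188505) = 1/(-188463) = -1/188463 ≈ -5.3061e-6)
260879/Y = 260879/(-1/188463) = 260879*(-188463) = -49166038977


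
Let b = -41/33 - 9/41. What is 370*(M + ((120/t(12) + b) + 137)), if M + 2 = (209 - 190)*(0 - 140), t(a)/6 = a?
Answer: -1263937760/1353 ≈ -9.3417e+5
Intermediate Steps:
t(a) = 6*a
b = -1978/1353 (b = -41*1/33 - 9*1/41 = -41/33 - 9/41 = -1978/1353 ≈ -1.4619)
M = -2662 (M = -2 + (209 - 190)*(0 - 140) = -2 + 19*(-140) = -2 - 2660 = -2662)
370*(M + ((120/t(12) + b) + 137)) = 370*(-2662 + ((120/((6*12)) - 1978/1353) + 137)) = 370*(-2662 + ((120/72 - 1978/1353) + 137)) = 370*(-2662 + ((120*(1/72) - 1978/1353) + 137)) = 370*(-2662 + ((5/3 - 1978/1353) + 137)) = 370*(-2662 + (277/1353 + 137)) = 370*(-2662 + 185638/1353) = 370*(-3416048/1353) = -1263937760/1353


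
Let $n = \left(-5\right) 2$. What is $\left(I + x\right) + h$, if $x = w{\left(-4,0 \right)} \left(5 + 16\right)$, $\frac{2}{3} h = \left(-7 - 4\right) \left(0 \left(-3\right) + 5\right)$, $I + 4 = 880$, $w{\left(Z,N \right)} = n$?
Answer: $\frac{1167}{2} \approx 583.5$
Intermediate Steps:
$n = -10$
$w{\left(Z,N \right)} = -10$
$I = 876$ ($I = -4 + 880 = 876$)
$h = - \frac{165}{2}$ ($h = \frac{3 \left(-7 - 4\right) \left(0 \left(-3\right) + 5\right)}{2} = \frac{3 \left(- 11 \left(0 + 5\right)\right)}{2} = \frac{3 \left(\left(-11\right) 5\right)}{2} = \frac{3}{2} \left(-55\right) = - \frac{165}{2} \approx -82.5$)
$x = -210$ ($x = - 10 \left(5 + 16\right) = \left(-10\right) 21 = -210$)
$\left(I + x\right) + h = \left(876 - 210\right) - \frac{165}{2} = 666 - \frac{165}{2} = \frac{1167}{2}$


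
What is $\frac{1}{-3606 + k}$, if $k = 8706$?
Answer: $\frac{1}{5100} \approx 0.00019608$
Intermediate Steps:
$\frac{1}{-3606 + k} = \frac{1}{-3606 + 8706} = \frac{1}{5100}$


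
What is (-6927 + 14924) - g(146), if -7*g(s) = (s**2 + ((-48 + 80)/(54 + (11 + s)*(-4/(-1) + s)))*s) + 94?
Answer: 456673657/41307 ≈ 11056.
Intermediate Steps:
g(s) = -94/7 - s**2/7 - 32*s/(7*(54 + (4 + s)*(11 + s))) (g(s) = -((s**2 + ((-48 + 80)/(54 + (11 + s)*(-4/(-1) + s)))*s) + 94)/7 = -((s**2 + (32/(54 + (11 + s)*(-4*(-1) + s)))*s) + 94)/7 = -((s**2 + (32/(54 + (11 + s)*(4 + s)))*s) + 94)/7 = -((s**2 + (32/(54 + (4 + s)*(11 + s)))*s) + 94)/7 = -((s**2 + 32*s/(54 + (4 + s)*(11 + s))) + 94)/7 = -(94 + s**2 + 32*s/(54 + (4 + s)*(11 + s)))/7 = -94/7 - s**2/7 - 32*s/(7*(54 + (4 + s)*(11 + s))))
(-6927 + 14924) - g(146) = (-6927 + 14924) - (-9212 - 1*146**4 - 1442*146 - 192*146**2 - 15*146**3)/(7*(98 + 146**2 + 15*146)) = 7997 - (-9212 - 1*454371856 - 210532 - 192*21316 - 15*3112136)/(7*(98 + 21316 + 2190)) = 7997 - (-9212 - 454371856 - 210532 - 4092672 - 46682040)/(7*23604) = 7997 - (-505366312)/(7*23604) = 7997 - 1*(-126341578/41307) = 7997 + 126341578/41307 = 456673657/41307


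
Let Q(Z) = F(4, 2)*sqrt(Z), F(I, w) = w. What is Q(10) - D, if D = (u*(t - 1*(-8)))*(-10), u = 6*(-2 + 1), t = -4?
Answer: -240 + 2*sqrt(10) ≈ -233.68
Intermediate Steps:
u = -6 (u = 6*(-1) = -6)
D = 240 (D = -6*(-4 - 1*(-8))*(-10) = -6*(-4 + 8)*(-10) = -6*4*(-10) = -24*(-10) = 240)
Q(Z) = 2*sqrt(Z)
Q(10) - D = 2*sqrt(10) - 1*240 = 2*sqrt(10) - 240 = -240 + 2*sqrt(10)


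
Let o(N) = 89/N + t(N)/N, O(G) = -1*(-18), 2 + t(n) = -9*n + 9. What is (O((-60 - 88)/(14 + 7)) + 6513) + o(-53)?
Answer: 345570/53 ≈ 6520.2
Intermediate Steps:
t(n) = 7 - 9*n (t(n) = -2 + (-9*n + 9) = -2 + (9 - 9*n) = 7 - 9*n)
O(G) = 18
o(N) = 89/N + (7 - 9*N)/N
(O((-60 - 88)/(14 + 7)) + 6513) + o(-53) = (18 + 6513) + (-9 + 96/(-53)) = 6531 + (-9 + 96*(-1/53)) = 6531 + (-9 - 96/53) = 6531 - 573/53 = 345570/53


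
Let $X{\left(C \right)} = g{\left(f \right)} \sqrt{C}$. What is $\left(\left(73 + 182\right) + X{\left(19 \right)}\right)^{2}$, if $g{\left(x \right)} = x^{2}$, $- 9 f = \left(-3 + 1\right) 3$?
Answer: $\frac{5267329}{81} + \frac{680 \sqrt{19}}{3} \approx 66017.0$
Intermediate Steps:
$f = \frac{2}{3}$ ($f = - \frac{\left(-3 + 1\right) 3}{9} = - \frac{\left(-2\right) 3}{9} = \left(- \frac{1}{9}\right) \left(-6\right) = \frac{2}{3} \approx 0.66667$)
$X{\left(C \right)} = \frac{4 \sqrt{C}}{9}$ ($X{\left(C \right)} = \left(\frac{2}{3}\right)^{2} \sqrt{C} = \frac{4 \sqrt{C}}{9}$)
$\left(\left(73 + 182\right) + X{\left(19 \right)}\right)^{2} = \left(\left(73 + 182\right) + \frac{4 \sqrt{19}}{9}\right)^{2} = \left(255 + \frac{4 \sqrt{19}}{9}\right)^{2}$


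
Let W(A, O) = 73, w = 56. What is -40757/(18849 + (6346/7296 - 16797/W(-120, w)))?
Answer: -571250112/260974751 ≈ -2.1889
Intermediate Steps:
-40757/(18849 + (6346/7296 - 16797/W(-120, w))) = -40757/(18849 + (6346/7296 - 16797/73)) = -40757/(18849 + (6346*(1/7296) - 16797*1/73)) = -40757/(18849 + (167/192 - 16797/73)) = -40757/(18849 - 3212833/14016) = -40757/260974751/14016 = -40757*14016/260974751 = -571250112/260974751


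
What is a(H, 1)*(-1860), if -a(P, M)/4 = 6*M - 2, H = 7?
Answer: 29760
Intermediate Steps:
a(P, M) = 8 - 24*M (a(P, M) = -4*(6*M - 2) = -4*(-2 + 6*M) = 8 - 24*M)
a(H, 1)*(-1860) = (8 - 24*1)*(-1860) = (8 - 24)*(-1860) = -16*(-1860) = 29760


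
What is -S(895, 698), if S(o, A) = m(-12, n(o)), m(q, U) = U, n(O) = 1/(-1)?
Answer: 1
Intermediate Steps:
n(O) = -1
S(o, A) = -1
-S(895, 698) = -1*(-1) = 1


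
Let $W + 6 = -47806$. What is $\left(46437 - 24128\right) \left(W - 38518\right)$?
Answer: $-1925935970$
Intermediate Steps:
$W = -47812$ ($W = -6 - 47806 = -47812$)
$\left(46437 - 24128\right) \left(W - 38518\right) = \left(46437 - 24128\right) \left(-47812 - 38518\right) = 22309 \left(-86330\right) = -1925935970$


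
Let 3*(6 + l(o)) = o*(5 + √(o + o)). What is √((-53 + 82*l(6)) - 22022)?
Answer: √(-21747 + 328*√3) ≈ 145.53*I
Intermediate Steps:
l(o) = -6 + o*(5 + √2*√o)/3 (l(o) = -6 + (o*(5 + √(o + o)))/3 = -6 + (o*(5 + √(2*o)))/3 = -6 + (o*(5 + √2*√o))/3 = -6 + o*(5 + √2*√o)/3)
√((-53 + 82*l(6)) - 22022) = √((-53 + 82*(-6 + (5/3)*6 + √2*6^(3/2)/3)) - 22022) = √((-53 + 82*(-6 + 10 + √2*(6*√6)/3)) - 22022) = √((-53 + 82*(-6 + 10 + 4*√3)) - 22022) = √((-53 + 82*(4 + 4*√3)) - 22022) = √((-53 + (328 + 328*√3)) - 22022) = √((275 + 328*√3) - 22022) = √(-21747 + 328*√3)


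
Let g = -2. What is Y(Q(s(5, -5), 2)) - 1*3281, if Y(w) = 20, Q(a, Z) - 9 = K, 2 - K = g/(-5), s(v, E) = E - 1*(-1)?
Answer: -3261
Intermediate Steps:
s(v, E) = 1 + E (s(v, E) = E + 1 = 1 + E)
K = 8/5 (K = 2 - (-2)/(-5) = 2 - (-2)*(-1)/5 = 2 - 1*⅖ = 2 - ⅖ = 8/5 ≈ 1.6000)
Q(a, Z) = 53/5 (Q(a, Z) = 9 + 8/5 = 53/5)
Y(Q(s(5, -5), 2)) - 1*3281 = 20 - 1*3281 = 20 - 3281 = -3261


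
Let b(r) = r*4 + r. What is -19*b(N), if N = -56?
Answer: 5320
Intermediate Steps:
b(r) = 5*r (b(r) = 4*r + r = 5*r)
-19*b(N) = -95*(-56) = -19*(-280) = 5320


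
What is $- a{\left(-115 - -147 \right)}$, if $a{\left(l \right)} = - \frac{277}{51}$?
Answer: $\frac{277}{51} \approx 5.4314$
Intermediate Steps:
$a{\left(l \right)} = - \frac{277}{51}$ ($a{\left(l \right)} = \left(-277\right) \frac{1}{51} = - \frac{277}{51}$)
$- a{\left(-115 - -147 \right)} = \left(-1\right) \left(- \frac{277}{51}\right) = \frac{277}{51}$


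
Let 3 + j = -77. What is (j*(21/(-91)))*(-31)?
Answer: -7440/13 ≈ -572.31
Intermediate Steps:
j = -80 (j = -3 - 77 = -80)
(j*(21/(-91)))*(-31) = -1680/(-91)*(-31) = -1680*(-1)/91*(-31) = -80*(-3/13)*(-31) = (240/13)*(-31) = -7440/13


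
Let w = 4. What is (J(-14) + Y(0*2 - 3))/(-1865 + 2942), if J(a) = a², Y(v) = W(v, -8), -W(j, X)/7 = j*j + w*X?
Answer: 119/359 ≈ 0.33148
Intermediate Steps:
W(j, X) = -28*X - 7*j² (W(j, X) = -7*(j*j + 4*X) = -7*(j² + 4*X) = -28*X - 7*j²)
Y(v) = 224 - 7*v² (Y(v) = -28*(-8) - 7*v² = 224 - 7*v²)
(J(-14) + Y(0*2 - 3))/(-1865 + 2942) = ((-14)² + (224 - 7*(0*2 - 3)²))/(-1865 + 2942) = (196 + (224 - 7*(0 - 3)²))/1077 = (196 + (224 - 7*(-3)²))*(1/1077) = (196 + (224 - 7*9))*(1/1077) = (196 + (224 - 63))*(1/1077) = (196 + 161)*(1/1077) = 357*(1/1077) = 119/359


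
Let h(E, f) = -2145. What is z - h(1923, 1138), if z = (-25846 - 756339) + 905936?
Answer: 125896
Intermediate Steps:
z = 123751 (z = -782185 + 905936 = 123751)
z - h(1923, 1138) = 123751 - 1*(-2145) = 123751 + 2145 = 125896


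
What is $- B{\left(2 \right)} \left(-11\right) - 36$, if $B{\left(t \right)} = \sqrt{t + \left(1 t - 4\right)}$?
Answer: $-36$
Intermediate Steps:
$B{\left(t \right)} = \sqrt{-4 + 2 t}$ ($B{\left(t \right)} = \sqrt{t + \left(t - 4\right)} = \sqrt{t + \left(-4 + t\right)} = \sqrt{-4 + 2 t}$)
$- B{\left(2 \right)} \left(-11\right) - 36 = - \sqrt{-4 + 2 \cdot 2} \left(-11\right) - 36 = - \sqrt{-4 + 4} \left(-11\right) - 36 = - \sqrt{0} \left(-11\right) - 36 = \left(-1\right) 0 \left(-11\right) - 36 = 0 \left(-11\right) - 36 = 0 - 36 = -36$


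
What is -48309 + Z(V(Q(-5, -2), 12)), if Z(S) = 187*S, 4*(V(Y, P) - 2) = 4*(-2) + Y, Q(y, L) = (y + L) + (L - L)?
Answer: -194545/4 ≈ -48636.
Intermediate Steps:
Q(y, L) = L + y (Q(y, L) = (L + y) + 0 = L + y)
V(Y, P) = Y/4 (V(Y, P) = 2 + (4*(-2) + Y)/4 = 2 + (-8 + Y)/4 = 2 + (-2 + Y/4) = Y/4)
-48309 + Z(V(Q(-5, -2), 12)) = -48309 + 187*((-2 - 5)/4) = -48309 + 187*((1/4)*(-7)) = -48309 + 187*(-7/4) = -48309 - 1309/4 = -194545/4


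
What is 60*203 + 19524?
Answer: 31704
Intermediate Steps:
60*203 + 19524 = 12180 + 19524 = 31704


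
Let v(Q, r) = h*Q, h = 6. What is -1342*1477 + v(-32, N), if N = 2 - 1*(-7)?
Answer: -1982326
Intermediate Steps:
N = 9 (N = 2 + 7 = 9)
v(Q, r) = 6*Q
-1342*1477 + v(-32, N) = -1342*1477 + 6*(-32) = -1982134 - 192 = -1982326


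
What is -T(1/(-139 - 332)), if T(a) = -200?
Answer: 200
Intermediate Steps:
-T(1/(-139 - 332)) = -1*(-200) = 200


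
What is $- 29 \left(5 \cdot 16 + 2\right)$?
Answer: $-2378$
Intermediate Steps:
$- 29 \left(5 \cdot 16 + 2\right) = - 29 \left(80 + 2\right) = \left(-29\right) 82 = -2378$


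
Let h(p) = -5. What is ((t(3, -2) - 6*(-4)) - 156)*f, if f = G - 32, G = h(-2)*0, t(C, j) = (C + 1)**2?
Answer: 3712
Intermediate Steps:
t(C, j) = (1 + C)**2
G = 0 (G = -5*0 = 0)
f = -32 (f = 0 - 32 = -32)
((t(3, -2) - 6*(-4)) - 156)*f = (((1 + 3)**2 - 6*(-4)) - 156)*(-32) = ((4**2 + 24) - 156)*(-32) = ((16 + 24) - 156)*(-32) = (40 - 156)*(-32) = -116*(-32) = 3712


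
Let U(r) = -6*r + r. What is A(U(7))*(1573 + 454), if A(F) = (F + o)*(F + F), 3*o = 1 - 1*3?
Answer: 15182230/3 ≈ 5.0607e+6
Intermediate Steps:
U(r) = -5*r
o = -⅔ (o = (1 - 1*3)/3 = (1 - 3)/3 = (⅓)*(-2) = -⅔ ≈ -0.66667)
A(F) = 2*F*(-⅔ + F) (A(F) = (F - ⅔)*(F + F) = (-⅔ + F)*(2*F) = 2*F*(-⅔ + F))
A(U(7))*(1573 + 454) = (2*(-5*7)*(-2 + 3*(-5*7))/3)*(1573 + 454) = ((⅔)*(-35)*(-2 + 3*(-35)))*2027 = ((⅔)*(-35)*(-2 - 105))*2027 = ((⅔)*(-35)*(-107))*2027 = (7490/3)*2027 = 15182230/3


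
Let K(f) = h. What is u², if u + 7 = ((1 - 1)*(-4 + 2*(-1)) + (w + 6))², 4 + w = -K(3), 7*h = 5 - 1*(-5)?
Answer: 106929/2401 ≈ 44.535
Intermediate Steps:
h = 10/7 (h = (5 - 1*(-5))/7 = (5 + 5)/7 = (⅐)*10 = 10/7 ≈ 1.4286)
K(f) = 10/7
w = -38/7 (w = -4 - 1*10/7 = -4 - 10/7 = -38/7 ≈ -5.4286)
u = -327/49 (u = -7 + ((1 - 1)*(-4 + 2*(-1)) + (-38/7 + 6))² = -7 + (0*(-4 - 2) + 4/7)² = -7 + (0*(-6) + 4/7)² = -7 + (0 + 4/7)² = -7 + (4/7)² = -7 + 16/49 = -327/49 ≈ -6.6735)
u² = (-327/49)² = 106929/2401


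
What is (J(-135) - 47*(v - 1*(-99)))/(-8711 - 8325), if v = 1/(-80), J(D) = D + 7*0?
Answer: 382993/1362880 ≈ 0.28102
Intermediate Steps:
J(D) = D (J(D) = D + 0 = D)
v = -1/80 ≈ -0.012500
(J(-135) - 47*(v - 1*(-99)))/(-8711 - 8325) = (-135 - 47*(-1/80 - 1*(-99)))/(-8711 - 8325) = (-135 - 47*(-1/80 + 99))/(-17036) = (-135 - 47*7919/80)*(-1/17036) = (-135 - 372193/80)*(-1/17036) = -382993/80*(-1/17036) = 382993/1362880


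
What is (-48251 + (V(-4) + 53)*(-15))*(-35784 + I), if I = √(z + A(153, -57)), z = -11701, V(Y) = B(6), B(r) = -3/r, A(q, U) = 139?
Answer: 1754793684 - 98077*I*√11562/2 ≈ 1.7548e+9 - 5.273e+6*I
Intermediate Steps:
V(Y) = -½ (V(Y) = -3/6 = -3*⅙ = -½)
I = I*√11562 (I = √(-11701 + 139) = √(-11562) = I*√11562 ≈ 107.53*I)
(-48251 + (V(-4) + 53)*(-15))*(-35784 + I) = (-48251 + (-½ + 53)*(-15))*(-35784 + I*√11562) = (-48251 + (105/2)*(-15))*(-35784 + I*√11562) = (-48251 - 1575/2)*(-35784 + I*√11562) = -98077*(-35784 + I*√11562)/2 = 1754793684 - 98077*I*√11562/2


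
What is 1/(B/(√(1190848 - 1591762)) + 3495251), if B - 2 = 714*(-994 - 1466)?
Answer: 700647529707/2448940521393145379 - 2634657*I*√44546/2448940521393145379 ≈ 2.861e-7 - 2.2707e-10*I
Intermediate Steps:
B = -1756438 (B = 2 + 714*(-994 - 1466) = 2 + 714*(-2460) = 2 - 1756440 = -1756438)
1/(B/(√(1190848 - 1591762)) + 3495251) = 1/(-1756438/√(1190848 - 1591762) + 3495251) = 1/(-1756438*(-I*√44546/133638) + 3495251) = 1/(-(-878219)*I*√44546/66819 + 3495251) = 1/(878219*I*√44546/66819 + 3495251) = 1/(3495251 + 878219*I*√44546/66819)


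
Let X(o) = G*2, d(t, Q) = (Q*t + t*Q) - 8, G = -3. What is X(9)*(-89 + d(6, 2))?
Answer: 438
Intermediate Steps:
d(t, Q) = -8 + 2*Q*t (d(t, Q) = (Q*t + Q*t) - 8 = 2*Q*t - 8 = -8 + 2*Q*t)
X(o) = -6 (X(o) = -3*2 = -6)
X(9)*(-89 + d(6, 2)) = -6*(-89 + (-8 + 2*2*6)) = -6*(-89 + (-8 + 24)) = -6*(-89 + 16) = -6*(-73) = 438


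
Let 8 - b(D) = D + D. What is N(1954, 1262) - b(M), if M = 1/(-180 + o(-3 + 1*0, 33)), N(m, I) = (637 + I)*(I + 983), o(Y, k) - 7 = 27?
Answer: 311217030/73 ≈ 4.2632e+6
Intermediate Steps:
o(Y, k) = 34 (o(Y, k) = 7 + 27 = 34)
N(m, I) = (637 + I)*(983 + I)
M = -1/146 (M = 1/(-180 + 34) = 1/(-146) = -1/146 ≈ -0.0068493)
b(D) = 8 - 2*D (b(D) = 8 - (D + D) = 8 - 2*D)
N(1954, 1262) - b(M) = (626171 + 1262**2 + 1620*1262) - (8 - 2*(-1/146)) = (626171 + 1592644 + 2044440) - (8 + 1/73) = 4263255 - 1*585/73 = 4263255 - 585/73 = 311217030/73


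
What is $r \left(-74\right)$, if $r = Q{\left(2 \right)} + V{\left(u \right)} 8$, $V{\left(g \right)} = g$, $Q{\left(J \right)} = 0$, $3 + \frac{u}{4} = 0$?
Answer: $7104$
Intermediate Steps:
$u = -12$ ($u = -12 + 4 \cdot 0 = -12 + 0 = -12$)
$r = -96$ ($r = 0 - 96 = -96$)
$r \left(-74\right) = \left(-96\right) \left(-74\right) = 7104$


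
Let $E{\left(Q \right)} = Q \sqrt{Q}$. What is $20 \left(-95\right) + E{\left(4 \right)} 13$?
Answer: $-1796$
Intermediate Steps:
$E{\left(Q \right)} = Q^{\frac{3}{2}}$
$20 \left(-95\right) + E{\left(4 \right)} 13 = 20 \left(-95\right) + 4^{\frac{3}{2}} \cdot 13 = -1900 + 8 \cdot 13 = -1900 + 104 = -1796$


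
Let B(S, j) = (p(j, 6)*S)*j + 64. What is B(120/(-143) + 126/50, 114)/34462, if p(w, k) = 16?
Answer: 5594608/61600825 ≈ 0.090820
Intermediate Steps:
B(S, j) = 64 + 16*S*j (B(S, j) = (16*S)*j + 64 = 16*S*j + 64 = 64 + 16*S*j)
B(120/(-143) + 126/50, 114)/34462 = (64 + 16*(120/(-143) + 126/50)*114)/34462 = (64 + 16*(120*(-1/143) + 126*(1/50))*114)*(1/34462) = (64 + 16*(-120/143 + 63/25)*114)*(1/34462) = (64 + 16*(6009/3575)*114)*(1/34462) = (64 + 10960416/3575)*(1/34462) = (11189216/3575)*(1/34462) = 5594608/61600825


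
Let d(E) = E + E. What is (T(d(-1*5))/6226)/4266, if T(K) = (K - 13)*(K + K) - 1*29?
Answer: 431/26560116 ≈ 1.6227e-5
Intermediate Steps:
d(E) = 2*E
T(K) = -29 + 2*K*(-13 + K) (T(K) = (-13 + K)*(2*K) - 29 = 2*K*(-13 + K) - 29 = -29 + 2*K*(-13 + K))
(T(d(-1*5))/6226)/4266 = ((-29 - 52*(-1*5) + 2*(2*(-1*5))**2)/6226)/4266 = ((-29 - 52*(-5) + 2*(2*(-5))**2)*(1/6226))*(1/4266) = ((-29 - 26*(-10) + 2*(-10)**2)*(1/6226))*(1/4266) = ((-29 + 260 + 2*100)*(1/6226))*(1/4266) = ((-29 + 260 + 200)*(1/6226))*(1/4266) = (431*(1/6226))*(1/4266) = (431/6226)*(1/4266) = 431/26560116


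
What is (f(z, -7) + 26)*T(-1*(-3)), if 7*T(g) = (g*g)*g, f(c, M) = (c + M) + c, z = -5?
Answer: 243/7 ≈ 34.714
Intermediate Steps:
f(c, M) = M + 2*c (f(c, M) = (M + c) + c = M + 2*c)
T(g) = g³/7 (T(g) = ((g*g)*g)/7 = (g²*g)/7 = g³/7)
(f(z, -7) + 26)*T(-1*(-3)) = ((-7 + 2*(-5)) + 26)*((-1*(-3))³/7) = ((-7 - 10) + 26)*((⅐)*3³) = (-17 + 26)*((⅐)*27) = 9*(27/7) = 243/7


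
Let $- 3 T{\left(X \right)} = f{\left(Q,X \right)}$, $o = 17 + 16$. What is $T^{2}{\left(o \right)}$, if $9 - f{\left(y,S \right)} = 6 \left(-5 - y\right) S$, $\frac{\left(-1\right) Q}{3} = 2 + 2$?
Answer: $210681$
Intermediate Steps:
$Q = -12$ ($Q = - 3 \left(2 + 2\right) = \left(-3\right) 4 = -12$)
$f{\left(y,S \right)} = 9 - S \left(-30 - 6 y\right)$ ($f{\left(y,S \right)} = 9 - 6 \left(-5 - y\right) S = 9 - \left(-30 - 6 y\right) S = 9 - S \left(-30 - 6 y\right)$)
$o = 33$
$T{\left(X \right)} = -3 + 14 X$ ($T{\left(X \right)} = - \frac{9 + 30 X + 6 X \left(-12\right)}{3} = - \frac{9 + 30 X - 72 X}{3} = - \frac{9 - 42 X}{3} = -3 + 14 X$)
$T^{2}{\left(o \right)} = \left(-3 + 14 \cdot 33\right)^{2} = \left(-3 + 462\right)^{2} = 459^{2} = 210681$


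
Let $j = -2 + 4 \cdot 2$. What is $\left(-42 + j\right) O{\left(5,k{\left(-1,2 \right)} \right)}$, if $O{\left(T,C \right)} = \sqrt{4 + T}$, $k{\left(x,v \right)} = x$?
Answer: $-108$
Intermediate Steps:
$j = 6$ ($j = -2 + 8 = 6$)
$\left(-42 + j\right) O{\left(5,k{\left(-1,2 \right)} \right)} = \left(-42 + 6\right) \sqrt{4 + 5} = - 36 \sqrt{9} = \left(-36\right) 3 = -108$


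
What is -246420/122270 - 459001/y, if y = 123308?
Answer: -8650760963/1507686916 ≈ -5.7378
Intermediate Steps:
-246420/122270 - 459001/y = -246420/122270 - 459001/123308 = -246420*1/122270 - 459001*1/123308 = -24642/12227 - 459001/123308 = -8650760963/1507686916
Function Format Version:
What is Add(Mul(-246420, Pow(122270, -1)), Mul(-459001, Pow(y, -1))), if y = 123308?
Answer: Rational(-8650760963, 1507686916) ≈ -5.7378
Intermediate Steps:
Add(Mul(-246420, Pow(122270, -1)), Mul(-459001, Pow(y, -1))) = Add(Mul(-246420, Pow(122270, -1)), Mul(-459001, Pow(123308, -1))) = Add(Mul(-246420, Rational(1, 122270)), Mul(-459001, Rational(1, 123308))) = Add(Rational(-24642, 12227), Rational(-459001, 123308)) = Rational(-8650760963, 1507686916)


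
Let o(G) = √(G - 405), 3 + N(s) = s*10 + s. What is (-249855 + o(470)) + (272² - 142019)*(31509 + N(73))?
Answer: -2198392670 + √65 ≈ -2.1984e+9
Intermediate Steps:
N(s) = -3 + 11*s (N(s) = -3 + (s*10 + s) = -3 + (10*s + s) = -3 + 11*s)
o(G) = √(-405 + G)
(-249855 + o(470)) + (272² - 142019)*(31509 + N(73)) = (-249855 + √(-405 + 470)) + (272² - 142019)*(31509 + (-3 + 11*73)) = (-249855 + √65) + (73984 - 142019)*(31509 + (-3 + 803)) = (-249855 + √65) - 68035*(31509 + 800) = (-249855 + √65) - 68035*32309 = (-249855 + √65) - 2198142815 = -2198392670 + √65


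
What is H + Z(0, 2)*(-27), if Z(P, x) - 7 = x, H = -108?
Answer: -351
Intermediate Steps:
Z(P, x) = 7 + x
H + Z(0, 2)*(-27) = -108 + (7 + 2)*(-27) = -108 + 9*(-27) = -108 - 243 = -351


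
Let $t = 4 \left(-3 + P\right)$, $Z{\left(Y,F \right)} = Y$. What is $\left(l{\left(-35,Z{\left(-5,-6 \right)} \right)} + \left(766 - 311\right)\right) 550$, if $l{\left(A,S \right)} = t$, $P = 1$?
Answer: $245850$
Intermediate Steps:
$t = -8$ ($t = 4 \left(-3 + 1\right) = 4 \left(-2\right) = -8$)
$l{\left(A,S \right)} = -8$
$\left(l{\left(-35,Z{\left(-5,-6 \right)} \right)} + \left(766 - 311\right)\right) 550 = \left(-8 + \left(766 - 311\right)\right) 550 = \left(-8 + 455\right) 550 = 447 \cdot 550 = 245850$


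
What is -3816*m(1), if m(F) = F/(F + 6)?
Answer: -3816/7 ≈ -545.14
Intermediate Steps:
m(F) = F/(6 + F)
-3816*m(1) = -3816/(6 + 1) = -3816/7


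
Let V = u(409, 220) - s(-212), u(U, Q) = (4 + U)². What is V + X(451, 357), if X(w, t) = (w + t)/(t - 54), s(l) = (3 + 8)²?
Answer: 511352/3 ≈ 1.7045e+5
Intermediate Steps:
s(l) = 121 (s(l) = 11² = 121)
X(w, t) = (t + w)/(-54 + t)
V = 170448 (V = (4 + 409)² - 1*121 = 413² - 121 = 170569 - 121 = 170448)
V + X(451, 357) = 170448 + (357 + 451)/(-54 + 357) = 170448 + 808/303 = 170448 + (1/303)*808 = 170448 + 8/3 = 511352/3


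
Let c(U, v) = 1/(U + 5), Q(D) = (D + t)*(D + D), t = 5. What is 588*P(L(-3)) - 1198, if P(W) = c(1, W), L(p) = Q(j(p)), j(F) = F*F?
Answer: -1100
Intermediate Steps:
j(F) = F**2
Q(D) = 2*D*(5 + D) (Q(D) = (D + 5)*(D + D) = (5 + D)*(2*D) = 2*D*(5 + D))
c(U, v) = 1/(5 + U)
L(p) = 2*p**2*(5 + p**2)
P(W) = 1/6 (P(W) = 1/(5 + 1) = 1/6)
588*P(L(-3)) - 1198 = 588*(1/6) - 1198 = 98 - 1198 = -1100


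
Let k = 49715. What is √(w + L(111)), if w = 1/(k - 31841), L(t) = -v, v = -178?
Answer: √6318603978/5958 ≈ 13.342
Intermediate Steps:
L(t) = 178 (L(t) = -1*(-178) = 178)
w = 1/17874 (w = 1/(49715 - 31841) = 1/17874 ≈ 5.5947e-5)
√(w + L(111)) = √(1/17874 + 178) = √(3181573/17874) = √6318603978/5958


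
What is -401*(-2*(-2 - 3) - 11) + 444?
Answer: 845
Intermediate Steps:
-401*(-2*(-2 - 3) - 11) + 444 = -401*(-2*(-5) - 11) + 444 = -401*(10 - 11) + 444 = -401*(-1) + 444 = 401 + 444 = 845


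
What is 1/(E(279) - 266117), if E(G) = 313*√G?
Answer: -266117/70790924338 - 939*√31/70790924338 ≈ -3.8330e-6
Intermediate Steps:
1/(E(279) - 266117) = 1/(313*√279 - 266117) = 1/(313*(3*√31) - 266117) = 1/(939*√31 - 266117) = 1/(-266117 + 939*√31)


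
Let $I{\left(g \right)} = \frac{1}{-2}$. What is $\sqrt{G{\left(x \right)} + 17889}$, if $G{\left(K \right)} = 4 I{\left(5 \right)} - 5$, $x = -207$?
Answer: $\sqrt{17882} \approx 133.72$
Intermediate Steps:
$I{\left(g \right)} = - \frac{1}{2}$
$G{\left(K \right)} = -7$ ($G{\left(K \right)} = 4 \left(- \frac{1}{2}\right) - 5 = -2 - 5 = -7$)
$\sqrt{G{\left(x \right)} + 17889} = \sqrt{-7 + 17889} = \sqrt{17882}$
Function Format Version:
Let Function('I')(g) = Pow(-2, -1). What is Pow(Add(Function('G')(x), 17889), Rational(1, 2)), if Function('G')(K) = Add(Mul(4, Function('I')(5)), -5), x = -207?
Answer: Pow(17882, Rational(1, 2)) ≈ 133.72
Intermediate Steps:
Function('I')(g) = Rational(-1, 2)
Function('G')(K) = -7 (Function('G')(K) = Add(Mul(4, Rational(-1, 2)), -5) = Add(-2, -5) = -7)
Pow(Add(Function('G')(x), 17889), Rational(1, 2)) = Pow(Add(-7, 17889), Rational(1, 2)) = Pow(17882, Rational(1, 2))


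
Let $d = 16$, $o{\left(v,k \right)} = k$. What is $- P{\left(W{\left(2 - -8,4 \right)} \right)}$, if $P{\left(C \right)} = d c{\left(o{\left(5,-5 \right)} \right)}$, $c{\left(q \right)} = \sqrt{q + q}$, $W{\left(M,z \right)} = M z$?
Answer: $- 16 i \sqrt{10} \approx - 50.596 i$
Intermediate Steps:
$c{\left(q \right)} = \sqrt{2} \sqrt{q}$ ($c{\left(q \right)} = \sqrt{2 q} = \sqrt{2} \sqrt{q}$)
$P{\left(C \right)} = 16 i \sqrt{10}$ ($P{\left(C \right)} = 16 \sqrt{2} \sqrt{-5} = 16 \sqrt{2} i \sqrt{5} = 16 i \sqrt{10}$)
$- P{\left(W{\left(2 - -8,4 \right)} \right)} = - 16 i \sqrt{10}$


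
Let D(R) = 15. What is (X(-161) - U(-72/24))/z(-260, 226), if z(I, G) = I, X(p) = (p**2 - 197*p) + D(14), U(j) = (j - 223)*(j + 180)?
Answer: -19531/52 ≈ -375.60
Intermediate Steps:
U(j) = (-223 + j)*(180 + j)
X(p) = 15 + p**2 - 197*p (X(p) = (p**2 - 197*p) + 15 = 15 + p**2 - 197*p)
(X(-161) - U(-72/24))/z(-260, 226) = ((15 + (-161)**2 - 197*(-161)) - (-40140 + (-72/24)**2 - (-3096)/24))/(-260) = ((15 + 25921 + 31717) - (-40140 + (-72*1/24)**2 - (-3096)/24))*(-1/260) = (57653 - (-40140 + (-3)**2 - 43*(-3)))*(-1/260) = (57653 - (-40140 + 9 + 129))*(-1/260) = (57653 - 1*(-40002))*(-1/260) = (57653 + 40002)*(-1/260) = 97655*(-1/260) = -19531/52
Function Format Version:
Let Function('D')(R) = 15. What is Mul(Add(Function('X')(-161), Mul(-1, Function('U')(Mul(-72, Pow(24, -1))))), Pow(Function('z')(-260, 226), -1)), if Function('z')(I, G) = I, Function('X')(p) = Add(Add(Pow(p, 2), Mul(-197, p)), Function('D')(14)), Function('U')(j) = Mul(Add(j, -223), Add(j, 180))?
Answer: Rational(-19531, 52) ≈ -375.60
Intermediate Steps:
Function('U')(j) = Mul(Add(-223, j), Add(180, j))
Function('X')(p) = Add(15, Pow(p, 2), Mul(-197, p)) (Function('X')(p) = Add(Add(Pow(p, 2), Mul(-197, p)), 15) = Add(15, Pow(p, 2), Mul(-197, p)))
Mul(Add(Function('X')(-161), Mul(-1, Function('U')(Mul(-72, Pow(24, -1))))), Pow(Function('z')(-260, 226), -1)) = Mul(Add(Add(15, Pow(-161, 2), Mul(-197, -161)), Mul(-1, Add(-40140, Pow(Mul(-72, Pow(24, -1)), 2), Mul(-43, Mul(-72, Pow(24, -1)))))), Pow(-260, -1)) = Mul(Add(Add(15, 25921, 31717), Mul(-1, Add(-40140, Pow(Mul(-72, Rational(1, 24)), 2), Mul(-43, Mul(-72, Rational(1, 24)))))), Rational(-1, 260)) = Mul(Add(57653, Mul(-1, Add(-40140, Pow(-3, 2), Mul(-43, -3)))), Rational(-1, 260)) = Mul(Add(57653, Mul(-1, Add(-40140, 9, 129))), Rational(-1, 260)) = Mul(Add(57653, Mul(-1, -40002)), Rational(-1, 260)) = Mul(Add(57653, 40002), Rational(-1, 260)) = Mul(97655, Rational(-1, 260)) = Rational(-19531, 52)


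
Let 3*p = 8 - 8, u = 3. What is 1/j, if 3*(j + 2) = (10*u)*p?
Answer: -½ ≈ -0.50000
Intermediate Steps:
p = 0 (p = (8 - 8)/3 = (⅓)*0 = 0)
j = -2 (j = -2 + ((10*3)*0)/3 = -2 + (30*0)/3 = -2 + (⅓)*0 = -2 + 0 = -2)
1/j = 1/(-2) = -½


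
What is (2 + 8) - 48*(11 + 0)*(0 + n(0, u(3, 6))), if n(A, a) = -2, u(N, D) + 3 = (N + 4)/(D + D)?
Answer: 1066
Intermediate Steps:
u(N, D) = -3 + (4 + N)/(2*D) (u(N, D) = -3 + (N + 4)/(D + D) = -3 + (4 + N)/((2*D)) = -3 + (4 + N)*(1/(2*D)) = -3 + (4 + N)/(2*D))
(2 + 8) - 48*(11 + 0)*(0 + n(0, u(3, 6))) = (2 + 8) - 48*(11 + 0)*(0 - 2) = 10 - 528*(-2) = 10 - 48*(-22) = 10 + 1056 = 1066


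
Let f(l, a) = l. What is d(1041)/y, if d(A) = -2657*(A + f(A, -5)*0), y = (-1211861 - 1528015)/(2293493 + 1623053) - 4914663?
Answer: 95025609593/168846547841 ≈ 0.56279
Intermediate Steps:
y = -506539643523/103067 (y = -2739876/3916546 - 4914663 = -2739876*1/3916546 - 4914663 = -72102/103067 - 4914663 = -506539643523/103067 ≈ -4.9147e+6)
d(A) = -2657*A (d(A) = -2657*(A + A*0) = -2657*(A + 0) = -2657*A)
d(1041)/y = (-2657*1041)/(-506539643523/103067) = -2765937*(-103067/506539643523) = 95025609593/168846547841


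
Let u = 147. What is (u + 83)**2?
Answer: 52900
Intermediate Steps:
(u + 83)**2 = (147 + 83)**2 = 230**2 = 52900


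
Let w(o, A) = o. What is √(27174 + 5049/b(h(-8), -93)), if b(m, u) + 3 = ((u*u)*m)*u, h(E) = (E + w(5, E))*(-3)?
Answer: √9889495518112365/603268 ≈ 164.85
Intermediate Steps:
h(E) = -15 - 3*E (h(E) = (E + 5)*(-3) = (5 + E)*(-3) = -15 - 3*E)
b(m, u) = -3 + m*u³ (b(m, u) = -3 + ((u*u)*m)*u = -3 + (u²*m)*u = -3 + (m*u²)*u = -3 + m*u³)
√(27174 + 5049/b(h(-8), -93)) = √(27174 + 5049/(-3 + (-15 - 3*(-8))*(-93)³)) = √(27174 + 5049/(-3 + (-15 + 24)*(-804357))) = √(27174 + 5049/(-3 + 9*(-804357))) = √(27174 + 5049/(-3 - 7239213)) = √(27174 + 5049/(-7239216)) = √(27174 + 5049*(-1/7239216)) = √(27174 - 1683/2413072) = √(65572816845/2413072) = √9889495518112365/603268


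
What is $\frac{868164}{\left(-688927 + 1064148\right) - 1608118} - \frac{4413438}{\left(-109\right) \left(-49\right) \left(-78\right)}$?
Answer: $\frac{846606513969}{85603737401} \approx 9.8898$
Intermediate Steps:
$\frac{868164}{\left(-688927 + 1064148\right) - 1608118} - \frac{4413438}{\left(-109\right) \left(-49\right) \left(-78\right)} = \frac{868164}{375221 - 1608118} - \frac{4413438}{5341 \left(-78\right)} = \frac{868164}{-1232897} - \frac{4413438}{-416598} = 868164 \left(- \frac{1}{1232897}\right) - - \frac{735573}{69433} = - \frac{868164}{1232897} + \frac{735573}{69433} = \frac{846606513969}{85603737401}$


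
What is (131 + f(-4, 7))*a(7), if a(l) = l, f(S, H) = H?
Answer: 966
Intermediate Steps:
(131 + f(-4, 7))*a(7) = (131 + 7)*7 = 138*7 = 966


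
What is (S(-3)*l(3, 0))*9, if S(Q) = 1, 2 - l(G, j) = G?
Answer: -9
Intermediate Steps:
l(G, j) = 2 - G
(S(-3)*l(3, 0))*9 = (1*(2 - 1*3))*9 = (1*(2 - 3))*9 = (1*(-1))*9 = -1*9 = -9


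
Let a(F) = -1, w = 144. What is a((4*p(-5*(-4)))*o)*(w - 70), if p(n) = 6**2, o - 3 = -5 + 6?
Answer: -74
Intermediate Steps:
o = 4 (o = 3 + (-5 + 6) = 3 + 1 = 4)
p(n) = 36
a((4*p(-5*(-4)))*o)*(w - 70) = -(144 - 70) = -1*74 = -74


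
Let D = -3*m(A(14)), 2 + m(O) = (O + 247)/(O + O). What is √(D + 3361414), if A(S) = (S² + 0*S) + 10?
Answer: √142645079143/206 ≈ 1833.4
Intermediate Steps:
A(S) = 10 + S² (A(S) = (S² + 0) + 10 = S² + 10 = 10 + S²)
m(O) = -2 + (247 + O)/(2*O) (m(O) = -2 + (O + 247)/(O + O) = -2 + (247 + O)/((2*O)) = -2 + (247 + O)*(1/(2*O)) = -2 + (247 + O)/(2*O))
D = 1113/412 (D = -3*(247 - 3*(10 + 14²))/(2*(10 + 14²)) = -3*(247 - 3*(10 + 196))/(2*(10 + 196)) = -3*(247 - 3*206)/(2*206) = -3*(247 - 618)/(2*206) = -3*(-371)/(2*206) = -3*(-371/412) = 1113/412 ≈ 2.7015)
√(D + 3361414) = √(1113/412 + 3361414) = √(1384903681/412) = √142645079143/206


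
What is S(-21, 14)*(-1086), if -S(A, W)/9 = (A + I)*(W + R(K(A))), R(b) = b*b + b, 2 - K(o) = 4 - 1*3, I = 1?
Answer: -3127680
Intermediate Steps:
K(o) = 1 (K(o) = 2 - (4 - 1*3) = 2 - (4 - 3) = 2 - 1*1 = 2 - 1 = 1)
R(b) = b + b² (R(b) = b² + b = b + b²)
S(A, W) = -9*(1 + A)*(2 + W) (S(A, W) = -9*(A + 1)*(W + 1*(1 + 1)) = -9*(1 + A)*(W + 1*2) = -9*(1 + A)*(W + 2) = -9*(1 + A)*(2 + W))
S(-21, 14)*(-1086) = (-18 - 18*(-21) - 9*14 - 9*(-21)*14)*(-1086) = (-18 + 378 - 126 + 2646)*(-1086) = 2880*(-1086) = -3127680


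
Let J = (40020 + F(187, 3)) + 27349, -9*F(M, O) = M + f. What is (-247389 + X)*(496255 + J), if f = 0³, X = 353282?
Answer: 537134724097/9 ≈ 5.9682e+10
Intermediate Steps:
f = 0
F(M, O) = -M/9 (F(M, O) = -(M + 0)/9 = -M/9)
J = 606134/9 (J = (40020 - ⅑*187) + 27349 = (40020 - 187/9) + 27349 = 359993/9 + 27349 = 606134/9 ≈ 67348.)
(-247389 + X)*(496255 + J) = (-247389 + 353282)*(496255 + 606134/9) = 105893*(5072429/9) = 537134724097/9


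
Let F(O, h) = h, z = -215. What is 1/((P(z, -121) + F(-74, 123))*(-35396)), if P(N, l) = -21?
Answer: -1/3610392 ≈ -2.7698e-7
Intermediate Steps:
1/((P(z, -121) + F(-74, 123))*(-35396)) = 1/((-21 + 123)*(-35396)) = -1/35396/102 = (1/102)*(-1/35396) = -1/3610392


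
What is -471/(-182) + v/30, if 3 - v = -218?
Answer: 13588/1365 ≈ 9.9546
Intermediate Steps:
v = 221 (v = 3 - 1*(-218) = 3 + 218 = 221)
-471/(-182) + v/30 = -471/(-182) + 221/30 = -471*(-1/182) + 221*(1/30) = 471/182 + 221/30 = 13588/1365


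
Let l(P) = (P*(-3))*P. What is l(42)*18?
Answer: -95256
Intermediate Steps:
l(P) = -3*P² (l(P) = (-3*P)*P = -3*P²)
l(42)*18 = -3*42²*18 = -3*1764*18 = -5292*18 = -95256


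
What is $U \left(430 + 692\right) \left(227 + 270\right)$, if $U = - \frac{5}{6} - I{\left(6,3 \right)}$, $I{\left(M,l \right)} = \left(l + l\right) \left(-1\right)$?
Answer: $2881109$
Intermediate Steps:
$I{\left(M,l \right)} = - 2 l$ ($I{\left(M,l \right)} = 2 l \left(-1\right) = - 2 l$)
$U = \frac{31}{6}$ ($U = - \frac{5}{6} - \left(-2\right) 3 = \left(-5\right) \frac{1}{6} - -6 = - \frac{5}{6} + 6 = \frac{31}{6} \approx 5.1667$)
$U \left(430 + 692\right) \left(227 + 270\right) = \frac{31 \left(430 + 692\right) \left(227 + 270\right)}{6} = \frac{31 \cdot 1122 \cdot 497}{6} = \frac{31}{6} \cdot 557634 = 2881109$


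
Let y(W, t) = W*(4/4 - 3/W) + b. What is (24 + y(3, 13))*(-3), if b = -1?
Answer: -69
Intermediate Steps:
y(W, t) = -1 + W*(1 - 3/W) (y(W, t) = W*(4/4 - 3/W) - 1 = W*(4*(1/4) - 3/W) - 1 = W*(1 - 3/W) - 1 = -1 + W*(1 - 3/W))
(24 + y(3, 13))*(-3) = (24 + (-4 + 3))*(-3) = (24 - 1)*(-3) = 23*(-3) = -69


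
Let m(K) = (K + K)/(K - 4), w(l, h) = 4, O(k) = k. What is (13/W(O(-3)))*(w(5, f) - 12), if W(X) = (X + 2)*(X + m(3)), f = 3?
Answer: -104/9 ≈ -11.556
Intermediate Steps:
m(K) = 2*K/(-4 + K) (m(K) = (2*K)/(-4 + K) = 2*K/(-4 + K))
W(X) = (-6 + X)*(2 + X) (W(X) = (X + 2)*(X + 2*3/(-4 + 3)) = (2 + X)*(X + 2*3/(-1)) = (2 + X)*(X + 2*3*(-1)) = (2 + X)*(X - 6) = (2 + X)*(-6 + X) = (-6 + X)*(2 + X))
(13/W(O(-3)))*(w(5, f) - 12) = (13/(-12 + (-3)**2 - 4*(-3)))*(4 - 12) = (13/(-12 + 9 + 12))*(-8) = (13/9)*(-8) = -104/9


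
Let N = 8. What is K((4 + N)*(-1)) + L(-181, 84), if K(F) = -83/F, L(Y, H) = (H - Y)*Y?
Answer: -575497/12 ≈ -47958.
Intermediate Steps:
L(Y, H) = Y*(H - Y)
K((4 + N)*(-1)) + L(-181, 84) = -83*(-1/(4 + 8)) - 181*(84 - 1*(-181)) = -83/(12*(-1)) - 181*(84 + 181) = -83/(-12) - 181*265 = -83*(-1/12) - 47965 = 83/12 - 47965 = -575497/12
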